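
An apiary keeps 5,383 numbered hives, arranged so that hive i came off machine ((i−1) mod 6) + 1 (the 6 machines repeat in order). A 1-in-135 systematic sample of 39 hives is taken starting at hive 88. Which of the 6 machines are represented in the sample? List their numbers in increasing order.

Consecutive selections differ by k = 135, so their machine numbers differ by 135 mod 6 = 3.
gcd(135, 6) = 3, so the sample visits 6/3 = 2 distinct residues mod 6.
Start 88 is machine 4; the machines hit are 1, 4.

1, 4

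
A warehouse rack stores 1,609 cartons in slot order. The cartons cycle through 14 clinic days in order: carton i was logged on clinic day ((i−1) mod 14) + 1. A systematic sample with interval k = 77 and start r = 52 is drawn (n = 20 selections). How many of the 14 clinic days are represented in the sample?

2

Consecutive selections differ by k = 77, so their clinic day numbers differ by 77 mod 14 = 7.
gcd(77, 14) = 7, so the sample visits 14/7 = 2 distinct residues mod 14.
Start 52 is clinic day 10; the clinic days hit are 3, 10.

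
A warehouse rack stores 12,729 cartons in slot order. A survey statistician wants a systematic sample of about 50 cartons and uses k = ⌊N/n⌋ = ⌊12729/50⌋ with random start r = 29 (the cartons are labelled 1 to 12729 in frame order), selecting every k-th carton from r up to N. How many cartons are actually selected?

51

k = ⌊12729/50⌋ = 254
Achieved size = ⌊(12729 − 29)/254⌋ + 1 = ⌊12700/254⌋ + 1 = 50 + 1 = 51
(last selection: 29 + 50×254 = 12729 ≤ 12729; next would be 12983 > 12729)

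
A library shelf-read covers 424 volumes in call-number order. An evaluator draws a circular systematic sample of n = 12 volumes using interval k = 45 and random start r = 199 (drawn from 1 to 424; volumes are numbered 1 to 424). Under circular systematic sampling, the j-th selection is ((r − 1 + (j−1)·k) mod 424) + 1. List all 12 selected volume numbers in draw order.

199, 244, 289, 334, 379, 424, 45, 90, 135, 180, 225, 270

Selection 1: 199
Selection 2: 199 + 45 = 244
Selection 3: 244 + 45 = 289
Selection 4: 289 + 45 = 334
Selection 5: 334 + 45 = 379
Selection 6: 379 + 45 = 424
Selection 7: 424 + 45 = 469 → 469 − 424 = 45
Selection 8: 45 + 45 = 90
Selection 9: 90 + 45 = 135
Selection 10: 135 + 45 = 180
Selection 11: 180 + 45 = 225
Selection 12: 225 + 45 = 270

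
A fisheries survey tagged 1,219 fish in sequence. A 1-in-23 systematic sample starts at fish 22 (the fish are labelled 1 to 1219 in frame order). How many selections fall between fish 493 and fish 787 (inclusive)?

13

k = 23
First selection ≥ 493: 22 + ⌈(493−22)/23⌉·23 = 22 + 21×23 = 505
Last selection ≤ 787: 22 + ⌊(787−22)/23⌋·23 = 22 + 33×23 = 781
Count = 33 − 21 + 1 = 13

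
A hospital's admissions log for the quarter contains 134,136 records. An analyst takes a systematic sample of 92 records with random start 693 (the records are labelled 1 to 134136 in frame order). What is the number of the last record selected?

133371

k = 134136/92 = 1458
92nd selection = r + (92−1)·k = 693 + 91×1458 = 693 + 132678 = 133371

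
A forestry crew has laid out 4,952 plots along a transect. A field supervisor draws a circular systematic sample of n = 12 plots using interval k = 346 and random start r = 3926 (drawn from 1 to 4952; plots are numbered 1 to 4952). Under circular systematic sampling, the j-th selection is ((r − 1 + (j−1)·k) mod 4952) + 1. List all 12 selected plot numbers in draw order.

3926, 4272, 4618, 12, 358, 704, 1050, 1396, 1742, 2088, 2434, 2780

Selection 1: 3926
Selection 2: 3926 + 346 = 4272
Selection 3: 4272 + 346 = 4618
Selection 4: 4618 + 346 = 4964 → 4964 − 4952 = 12
Selection 5: 12 + 346 = 358
Selection 6: 358 + 346 = 704
Selection 7: 704 + 346 = 1050
Selection 8: 1050 + 346 = 1396
Selection 9: 1396 + 346 = 1742
Selection 10: 1742 + 346 = 2088
Selection 11: 2088 + 346 = 2434
Selection 12: 2434 + 346 = 2780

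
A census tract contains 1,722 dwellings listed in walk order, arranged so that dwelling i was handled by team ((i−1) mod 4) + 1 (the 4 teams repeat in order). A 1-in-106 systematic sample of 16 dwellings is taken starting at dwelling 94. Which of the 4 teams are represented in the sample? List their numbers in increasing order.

2, 4

Consecutive selections differ by k = 106, so their team numbers differ by 106 mod 4 = 2.
gcd(106, 4) = 2, so the sample visits 4/2 = 2 distinct residues mod 4.
Start 94 is team 2; the teams hit are 2, 4.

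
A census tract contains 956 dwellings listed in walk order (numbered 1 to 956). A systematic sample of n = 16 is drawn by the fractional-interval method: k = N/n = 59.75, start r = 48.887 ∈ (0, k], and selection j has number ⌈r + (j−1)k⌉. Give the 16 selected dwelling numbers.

49, 109, 169, 229, 288, 348, 408, 468, 527, 587, 647, 707, 766, 826, 886, 946

j=1: r + 0k = 48.887 → ⌈·⌉ = 49
j=2: r + 1k = 108.637 → ⌈·⌉ = 109
j=3: r + 2k = 168.387 → ⌈·⌉ = 169
j=4: r + 3k = 228.137 → ⌈·⌉ = 229
j=5: r + 4k = 287.887 → ⌈·⌉ = 288
j=6: r + 5k = 347.637 → ⌈·⌉ = 348
j=7: r + 6k = 407.387 → ⌈·⌉ = 408
j=8: r + 7k = 467.137 → ⌈·⌉ = 468
j=9: r + 8k = 526.887 → ⌈·⌉ = 527
j=10: r + 9k = 586.637 → ⌈·⌉ = 587
j=11: r + 10k = 646.387 → ⌈·⌉ = 647
j=12: r + 11k = 706.137 → ⌈·⌉ = 707
j=13: r + 12k = 765.887 → ⌈·⌉ = 766
j=14: r + 13k = 825.637 → ⌈·⌉ = 826
j=15: r + 14k = 885.387 → ⌈·⌉ = 886
j=16: r + 15k = 945.137 → ⌈·⌉ = 946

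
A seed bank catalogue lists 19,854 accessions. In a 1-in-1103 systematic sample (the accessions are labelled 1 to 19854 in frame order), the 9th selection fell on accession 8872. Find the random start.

k = 1103
r = 8872 − (9−1)×1103 = 8872 − 8824 = 48

48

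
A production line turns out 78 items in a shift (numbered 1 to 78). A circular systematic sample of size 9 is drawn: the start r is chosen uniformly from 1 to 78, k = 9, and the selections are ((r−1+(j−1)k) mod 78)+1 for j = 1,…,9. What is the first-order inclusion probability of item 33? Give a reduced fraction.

3/26

For each position j, as r ranges over 1…78 the j-th selection hits every item exactly once, so item 33 is selected for exactly 9 of the 78 starts.
Inclusion probability = 9/78 = 3/26.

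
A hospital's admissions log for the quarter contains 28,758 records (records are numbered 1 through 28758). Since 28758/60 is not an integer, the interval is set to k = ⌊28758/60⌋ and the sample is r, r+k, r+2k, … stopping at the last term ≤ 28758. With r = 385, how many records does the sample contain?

k = ⌊28758/60⌋ = 479
Achieved size = ⌊(28758 − 385)/479⌋ + 1 = ⌊28373/479⌋ + 1 = 59 + 1 = 60
(last selection: 385 + 59×479 = 28646 ≤ 28758; next would be 29125 > 28758)

60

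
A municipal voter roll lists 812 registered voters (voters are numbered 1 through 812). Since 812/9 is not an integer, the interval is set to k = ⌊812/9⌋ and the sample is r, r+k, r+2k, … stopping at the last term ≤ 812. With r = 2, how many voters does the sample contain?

10

k = ⌊812/9⌋ = 90
Achieved size = ⌊(812 − 2)/90⌋ + 1 = ⌊810/90⌋ + 1 = 9 + 1 = 10
(last selection: 2 + 9×90 = 812 ≤ 812; next would be 902 > 812)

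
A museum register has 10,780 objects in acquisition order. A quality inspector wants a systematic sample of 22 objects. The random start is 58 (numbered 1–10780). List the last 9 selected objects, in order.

6428, 6918, 7408, 7898, 8388, 8878, 9368, 9858, 10348

k = N/n = 10780/22 = 490
14th selection = 58 + 13×490 = 6428
15th: 6428 + 490 = 6918
16th: 6918 + 490 = 7408
17th: 7408 + 490 = 7898
18th: 7898 + 490 = 8388
19th: 8388 + 490 = 8878
20th: 8878 + 490 = 9368
21st: 9368 + 490 = 9858
22nd: 9858 + 490 = 10348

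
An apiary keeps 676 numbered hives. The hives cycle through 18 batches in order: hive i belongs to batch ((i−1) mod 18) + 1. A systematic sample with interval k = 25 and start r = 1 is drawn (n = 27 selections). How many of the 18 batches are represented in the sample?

Consecutive selections differ by k = 25, so their batch numbers differ by 25 mod 18 = 7.
gcd(25, 18) = 1, so the sample visits 18/1 = 18 distinct residues mod 18.
Start 1 is batch 1; the batches hit are 1, 2, 3, 4, 5, 6, 7, 8, 9, 10, 11, 12, 13, 14, 15, 16, 17, 18.

18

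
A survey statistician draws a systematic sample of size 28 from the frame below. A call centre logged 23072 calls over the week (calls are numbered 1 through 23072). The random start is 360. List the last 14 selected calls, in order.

11896, 12720, 13544, 14368, 15192, 16016, 16840, 17664, 18488, 19312, 20136, 20960, 21784, 22608

k = N/n = 23072/28 = 824
15th selection = 360 + 14×824 = 11896
16th: 11896 + 824 = 12720
17th: 12720 + 824 = 13544
18th: 13544 + 824 = 14368
19th: 14368 + 824 = 15192
20th: 15192 + 824 = 16016
21st: 16016 + 824 = 16840
22nd: 16840 + 824 = 17664
23rd: 17664 + 824 = 18488
24th: 18488 + 824 = 19312
25th: 19312 + 824 = 20136
26th: 20136 + 824 = 20960
27th: 20960 + 824 = 21784
28th: 21784 + 824 = 22608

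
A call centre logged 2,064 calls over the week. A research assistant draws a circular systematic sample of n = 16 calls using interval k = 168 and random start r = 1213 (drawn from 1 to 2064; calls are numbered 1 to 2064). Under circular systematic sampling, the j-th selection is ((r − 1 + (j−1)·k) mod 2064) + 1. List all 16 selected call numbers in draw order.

Selection 1: 1213
Selection 2: 1213 + 168 = 1381
Selection 3: 1381 + 168 = 1549
Selection 4: 1549 + 168 = 1717
Selection 5: 1717 + 168 = 1885
Selection 6: 1885 + 168 = 2053
Selection 7: 2053 + 168 = 2221 → 2221 − 2064 = 157
Selection 8: 157 + 168 = 325
Selection 9: 325 + 168 = 493
Selection 10: 493 + 168 = 661
Selection 11: 661 + 168 = 829
Selection 12: 829 + 168 = 997
Selection 13: 997 + 168 = 1165
Selection 14: 1165 + 168 = 1333
Selection 15: 1333 + 168 = 1501
Selection 16: 1501 + 168 = 1669

1213, 1381, 1549, 1717, 1885, 2053, 157, 325, 493, 661, 829, 997, 1165, 1333, 1501, 1669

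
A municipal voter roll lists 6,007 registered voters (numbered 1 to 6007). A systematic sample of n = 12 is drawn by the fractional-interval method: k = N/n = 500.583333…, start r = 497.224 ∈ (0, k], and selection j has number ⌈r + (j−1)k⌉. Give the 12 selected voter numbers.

498, 998, 1499, 1999, 2500, 3001, 3501, 4002, 4502, 5003, 5504, 6004

j=1: r + 0k = 497.224 → ⌈·⌉ = 498
j=2: r + 1k = 997.807333… → ⌈·⌉ = 998
j=3: r + 2k = 1498.390666… → ⌈·⌉ = 1499
j=4: r + 3k = 1998.974 → ⌈·⌉ = 1999
j=5: r + 4k = 2499.557333… → ⌈·⌉ = 2500
j=6: r + 5k = 3000.140666… → ⌈·⌉ = 3001
j=7: r + 6k = 3500.724 → ⌈·⌉ = 3501
j=8: r + 7k = 4001.307333… → ⌈·⌉ = 4002
j=9: r + 8k = 4501.890666… → ⌈·⌉ = 4502
j=10: r + 9k = 5002.474 → ⌈·⌉ = 5003
j=11: r + 10k = 5503.057333… → ⌈·⌉ = 5504
j=12: r + 11k = 6003.640666… → ⌈·⌉ = 6004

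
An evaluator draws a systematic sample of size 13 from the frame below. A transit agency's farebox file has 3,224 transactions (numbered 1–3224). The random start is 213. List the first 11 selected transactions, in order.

213, 461, 709, 957, 1205, 1453, 1701, 1949, 2197, 2445, 2693

k = N/n = 3224/13 = 248
transaction 1: 213
transaction 2: 213 + 248 = 461
transaction 3: 461 + 248 = 709
transaction 4: 709 + 248 = 957
transaction 5: 957 + 248 = 1205
transaction 6: 1205 + 248 = 1453
transaction 7: 1453 + 248 = 1701
transaction 8: 1701 + 248 = 1949
transaction 9: 1949 + 248 = 2197
transaction 10: 2197 + 248 = 2445
transaction 11: 2445 + 248 = 2693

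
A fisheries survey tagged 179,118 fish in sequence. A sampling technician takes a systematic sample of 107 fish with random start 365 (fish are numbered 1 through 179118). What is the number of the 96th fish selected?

k = 179118/107 = 1674
96th selection = r + (96−1)·k = 365 + 95×1674 = 365 + 159030 = 159395

159395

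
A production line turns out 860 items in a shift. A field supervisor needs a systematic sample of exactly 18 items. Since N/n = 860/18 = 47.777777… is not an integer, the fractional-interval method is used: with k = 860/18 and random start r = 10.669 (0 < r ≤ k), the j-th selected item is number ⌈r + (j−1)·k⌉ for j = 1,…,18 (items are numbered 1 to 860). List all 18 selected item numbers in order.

11, 59, 107, 155, 202, 250, 298, 346, 393, 441, 489, 537, 585, 632, 680, 728, 776, 823

j=1: r + 0k = 10.669 → ⌈·⌉ = 11
j=2: r + 1k = 58.446777… → ⌈·⌉ = 59
j=3: r + 2k = 106.224555… → ⌈·⌉ = 107
j=4: r + 3k = 154.002333… → ⌈·⌉ = 155
j=5: r + 4k = 201.780111… → ⌈·⌉ = 202
j=6: r + 5k = 249.557888… → ⌈·⌉ = 250
j=7: r + 6k = 297.335666… → ⌈·⌉ = 298
j=8: r + 7k = 345.113444… → ⌈·⌉ = 346
j=9: r + 8k = 392.891222… → ⌈·⌉ = 393
j=10: r + 9k = 440.669 → ⌈·⌉ = 441
j=11: r + 10k = 488.446777… → ⌈·⌉ = 489
j=12: r + 11k = 536.224555… → ⌈·⌉ = 537
j=13: r + 12k = 584.002333… → ⌈·⌉ = 585
j=14: r + 13k = 631.780111… → ⌈·⌉ = 632
j=15: r + 14k = 679.557888… → ⌈·⌉ = 680
j=16: r + 15k = 727.335666… → ⌈·⌉ = 728
j=17: r + 16k = 775.113444… → ⌈·⌉ = 776
j=18: r + 17k = 822.891222… → ⌈·⌉ = 823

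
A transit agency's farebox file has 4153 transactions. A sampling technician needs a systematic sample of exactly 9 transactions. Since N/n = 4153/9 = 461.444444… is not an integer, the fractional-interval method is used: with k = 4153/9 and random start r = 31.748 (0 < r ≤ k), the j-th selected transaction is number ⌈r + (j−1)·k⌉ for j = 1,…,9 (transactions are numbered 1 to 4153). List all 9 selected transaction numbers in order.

j=1: r + 0k = 31.748 → ⌈·⌉ = 32
j=2: r + 1k = 493.192444… → ⌈·⌉ = 494
j=3: r + 2k = 954.636888… → ⌈·⌉ = 955
j=4: r + 3k = 1416.081333… → ⌈·⌉ = 1417
j=5: r + 4k = 1877.525777… → ⌈·⌉ = 1878
j=6: r + 5k = 2338.970222… → ⌈·⌉ = 2339
j=7: r + 6k = 2800.414666… → ⌈·⌉ = 2801
j=8: r + 7k = 3261.859111… → ⌈·⌉ = 3262
j=9: r + 8k = 3723.303555… → ⌈·⌉ = 3724

32, 494, 955, 1417, 1878, 2339, 2801, 3262, 3724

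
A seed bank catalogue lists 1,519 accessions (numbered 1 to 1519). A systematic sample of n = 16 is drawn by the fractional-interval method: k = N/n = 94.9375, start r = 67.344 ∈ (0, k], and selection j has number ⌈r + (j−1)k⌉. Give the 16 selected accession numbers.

j=1: r + 0k = 67.344 → ⌈·⌉ = 68
j=2: r + 1k = 162.2815 → ⌈·⌉ = 163
j=3: r + 2k = 257.219 → ⌈·⌉ = 258
j=4: r + 3k = 352.1565 → ⌈·⌉ = 353
j=5: r + 4k = 447.094 → ⌈·⌉ = 448
j=6: r + 5k = 542.0315 → ⌈·⌉ = 543
j=7: r + 6k = 636.969 → ⌈·⌉ = 637
j=8: r + 7k = 731.9065 → ⌈·⌉ = 732
j=9: r + 8k = 826.844 → ⌈·⌉ = 827
j=10: r + 9k = 921.7815 → ⌈·⌉ = 922
j=11: r + 10k = 1016.719 → ⌈·⌉ = 1017
j=12: r + 11k = 1111.6565 → ⌈·⌉ = 1112
j=13: r + 12k = 1206.594 → ⌈·⌉ = 1207
j=14: r + 13k = 1301.5315 → ⌈·⌉ = 1302
j=15: r + 14k = 1396.469 → ⌈·⌉ = 1397
j=16: r + 15k = 1491.4065 → ⌈·⌉ = 1492

68, 163, 258, 353, 448, 543, 637, 732, 827, 922, 1017, 1112, 1207, 1302, 1397, 1492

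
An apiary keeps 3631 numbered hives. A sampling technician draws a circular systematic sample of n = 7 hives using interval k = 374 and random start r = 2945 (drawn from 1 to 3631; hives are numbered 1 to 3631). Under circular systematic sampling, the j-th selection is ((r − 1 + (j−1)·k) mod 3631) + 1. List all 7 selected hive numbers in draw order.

2945, 3319, 62, 436, 810, 1184, 1558

Selection 1: 2945
Selection 2: 2945 + 374 = 3319
Selection 3: 3319 + 374 = 3693 → 3693 − 3631 = 62
Selection 4: 62 + 374 = 436
Selection 5: 436 + 374 = 810
Selection 6: 810 + 374 = 1184
Selection 7: 1184 + 374 = 1558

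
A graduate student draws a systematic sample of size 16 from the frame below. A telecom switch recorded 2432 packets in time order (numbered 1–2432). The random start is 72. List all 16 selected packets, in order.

k = N/n = 2432/16 = 152
packet 1: 72
packet 2: 72 + 152 = 224
packet 3: 224 + 152 = 376
packet 4: 376 + 152 = 528
packet 5: 528 + 152 = 680
packet 6: 680 + 152 = 832
packet 7: 832 + 152 = 984
packet 8: 984 + 152 = 1136
packet 9: 1136 + 152 = 1288
packet 10: 1288 + 152 = 1440
packet 11: 1440 + 152 = 1592
packet 12: 1592 + 152 = 1744
packet 13: 1744 + 152 = 1896
packet 14: 1896 + 152 = 2048
packet 15: 2048 + 152 = 2200
packet 16: 2200 + 152 = 2352

72, 224, 376, 528, 680, 832, 984, 1136, 1288, 1440, 1592, 1744, 1896, 2048, 2200, 2352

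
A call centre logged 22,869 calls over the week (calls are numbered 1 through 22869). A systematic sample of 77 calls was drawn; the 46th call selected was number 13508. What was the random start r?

k = 22869/77 = 297
r = 13508 − (46−1)×297 = 13508 − 13365 = 143

143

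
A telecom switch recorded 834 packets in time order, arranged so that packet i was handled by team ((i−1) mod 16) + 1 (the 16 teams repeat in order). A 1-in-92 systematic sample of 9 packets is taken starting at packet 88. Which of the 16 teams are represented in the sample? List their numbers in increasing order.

4, 8, 12, 16

Consecutive selections differ by k = 92, so their team numbers differ by 92 mod 16 = 12.
gcd(92, 16) = 4, so the sample visits 16/4 = 4 distinct residues mod 16.
Start 88 is team 8; the teams hit are 4, 8, 12, 16.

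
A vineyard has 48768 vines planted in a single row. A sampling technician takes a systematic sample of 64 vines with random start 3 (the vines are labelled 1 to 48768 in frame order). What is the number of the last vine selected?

48009

k = 48768/64 = 762
64th selection = r + (64−1)·k = 3 + 63×762 = 3 + 48006 = 48009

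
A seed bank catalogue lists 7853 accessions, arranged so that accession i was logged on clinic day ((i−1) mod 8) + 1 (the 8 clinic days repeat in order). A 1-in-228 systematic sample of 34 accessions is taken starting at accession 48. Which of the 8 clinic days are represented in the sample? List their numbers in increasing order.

4, 8

Consecutive selections differ by k = 228, so their clinic day numbers differ by 228 mod 8 = 4.
gcd(228, 8) = 4, so the sample visits 8/4 = 2 distinct residues mod 8.
Start 48 is clinic day 8; the clinic days hit are 4, 8.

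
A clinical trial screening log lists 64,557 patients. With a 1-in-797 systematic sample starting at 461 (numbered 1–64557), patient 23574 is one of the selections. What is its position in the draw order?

k = 797
position = (23574 − 461)/797 + 1 = 23113/797 + 1 = 29 + 1 = 30

30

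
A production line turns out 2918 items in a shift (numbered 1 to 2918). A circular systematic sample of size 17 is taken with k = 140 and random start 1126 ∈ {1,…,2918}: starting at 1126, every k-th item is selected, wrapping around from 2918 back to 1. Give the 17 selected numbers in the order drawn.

1126, 1266, 1406, 1546, 1686, 1826, 1966, 2106, 2246, 2386, 2526, 2666, 2806, 28, 168, 308, 448

Selection 1: 1126
Selection 2: 1126 + 140 = 1266
Selection 3: 1266 + 140 = 1406
Selection 4: 1406 + 140 = 1546
Selection 5: 1546 + 140 = 1686
Selection 6: 1686 + 140 = 1826
Selection 7: 1826 + 140 = 1966
Selection 8: 1966 + 140 = 2106
Selection 9: 2106 + 140 = 2246
Selection 10: 2246 + 140 = 2386
Selection 11: 2386 + 140 = 2526
Selection 12: 2526 + 140 = 2666
Selection 13: 2666 + 140 = 2806
Selection 14: 2806 + 140 = 2946 → 2946 − 2918 = 28
Selection 15: 28 + 140 = 168
Selection 16: 168 + 140 = 308
Selection 17: 308 + 140 = 448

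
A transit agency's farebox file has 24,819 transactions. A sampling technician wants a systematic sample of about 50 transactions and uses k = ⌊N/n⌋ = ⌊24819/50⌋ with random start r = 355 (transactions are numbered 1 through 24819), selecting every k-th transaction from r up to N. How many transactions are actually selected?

50

k = ⌊24819/50⌋ = 496
Achieved size = ⌊(24819 − 355)/496⌋ + 1 = ⌊24464/496⌋ + 1 = 49 + 1 = 50
(last selection: 355 + 49×496 = 24659 ≤ 24819; next would be 25155 > 24819)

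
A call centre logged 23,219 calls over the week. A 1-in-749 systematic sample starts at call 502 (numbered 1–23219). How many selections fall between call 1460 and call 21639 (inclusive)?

k = 749
First selection ≥ 1460: 502 + ⌈(1460−502)/749⌉·749 = 502 + 2×749 = 2000
Last selection ≤ 21639: 502 + ⌊(21639−502)/749⌋·749 = 502 + 28×749 = 21474
Count = 28 − 2 + 1 = 27

27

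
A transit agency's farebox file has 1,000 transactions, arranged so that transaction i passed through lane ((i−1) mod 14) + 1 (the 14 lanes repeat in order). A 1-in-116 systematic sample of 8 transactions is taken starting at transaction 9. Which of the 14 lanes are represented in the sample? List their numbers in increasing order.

Consecutive selections differ by k = 116, so their lane numbers differ by 116 mod 14 = 4.
gcd(116, 14) = 2, so the sample visits 14/2 = 7 distinct residues mod 14.
Start 9 is lane 9; the lanes hit are 1, 3, 5, 7, 9, 11, 13.

1, 3, 5, 7, 9, 11, 13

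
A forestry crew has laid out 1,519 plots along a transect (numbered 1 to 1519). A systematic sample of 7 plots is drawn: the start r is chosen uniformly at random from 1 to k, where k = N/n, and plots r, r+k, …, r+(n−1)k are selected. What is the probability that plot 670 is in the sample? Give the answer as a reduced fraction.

k = 1519/7 = 217.
Plot 670 is selected iff r ≡ 670 (mod 217); exactly one such r in {1,…,217}.
Inclusion probability = 1/217.

1/217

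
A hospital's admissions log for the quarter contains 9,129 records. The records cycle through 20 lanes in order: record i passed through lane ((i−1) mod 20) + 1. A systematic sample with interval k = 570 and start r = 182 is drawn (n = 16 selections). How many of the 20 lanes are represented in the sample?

Consecutive selections differ by k = 570, so their lane numbers differ by 570 mod 20 = 10.
gcd(570, 20) = 10, so the sample visits 20/10 = 2 distinct residues mod 20.
Start 182 is lane 2; the lanes hit are 2, 12.

2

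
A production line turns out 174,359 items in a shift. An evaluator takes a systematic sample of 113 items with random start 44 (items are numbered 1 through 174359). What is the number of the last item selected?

k = 174359/113 = 1543
113th selection = r + (113−1)·k = 44 + 112×1543 = 44 + 172816 = 172860

172860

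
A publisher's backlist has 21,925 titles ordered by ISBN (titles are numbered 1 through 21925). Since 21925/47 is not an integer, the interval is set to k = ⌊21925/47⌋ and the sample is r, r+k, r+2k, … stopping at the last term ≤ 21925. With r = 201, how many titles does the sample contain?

k = ⌊21925/47⌋ = 466
Achieved size = ⌊(21925 − 201)/466⌋ + 1 = ⌊21724/466⌋ + 1 = 46 + 1 = 47
(last selection: 201 + 46×466 = 21637 ≤ 21925; next would be 22103 > 21925)

47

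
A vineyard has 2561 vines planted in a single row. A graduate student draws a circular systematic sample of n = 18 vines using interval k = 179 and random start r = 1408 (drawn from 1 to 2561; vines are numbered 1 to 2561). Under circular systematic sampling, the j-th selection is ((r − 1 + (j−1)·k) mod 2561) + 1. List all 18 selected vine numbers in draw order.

Selection 1: 1408
Selection 2: 1408 + 179 = 1587
Selection 3: 1587 + 179 = 1766
Selection 4: 1766 + 179 = 1945
Selection 5: 1945 + 179 = 2124
Selection 6: 2124 + 179 = 2303
Selection 7: 2303 + 179 = 2482
Selection 8: 2482 + 179 = 2661 → 2661 − 2561 = 100
Selection 9: 100 + 179 = 279
Selection 10: 279 + 179 = 458
Selection 11: 458 + 179 = 637
Selection 12: 637 + 179 = 816
Selection 13: 816 + 179 = 995
Selection 14: 995 + 179 = 1174
Selection 15: 1174 + 179 = 1353
Selection 16: 1353 + 179 = 1532
Selection 17: 1532 + 179 = 1711
Selection 18: 1711 + 179 = 1890

1408, 1587, 1766, 1945, 2124, 2303, 2482, 100, 279, 458, 637, 816, 995, 1174, 1353, 1532, 1711, 1890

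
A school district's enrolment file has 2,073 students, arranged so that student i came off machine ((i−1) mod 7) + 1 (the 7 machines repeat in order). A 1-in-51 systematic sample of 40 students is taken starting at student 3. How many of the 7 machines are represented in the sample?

Consecutive selections differ by k = 51, so their machine numbers differ by 51 mod 7 = 2.
gcd(51, 7) = 1, so the sample visits 7/1 = 7 distinct residues mod 7.
Start 3 is machine 3; the machines hit are 1, 2, 3, 4, 5, 6, 7.

7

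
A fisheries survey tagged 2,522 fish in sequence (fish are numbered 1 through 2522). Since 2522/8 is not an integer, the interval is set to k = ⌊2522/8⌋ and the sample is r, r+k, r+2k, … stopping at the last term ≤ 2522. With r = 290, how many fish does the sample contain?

8

k = ⌊2522/8⌋ = 315
Achieved size = ⌊(2522 − 290)/315⌋ + 1 = ⌊2232/315⌋ + 1 = 7 + 1 = 8
(last selection: 290 + 7×315 = 2495 ≤ 2522; next would be 2810 > 2522)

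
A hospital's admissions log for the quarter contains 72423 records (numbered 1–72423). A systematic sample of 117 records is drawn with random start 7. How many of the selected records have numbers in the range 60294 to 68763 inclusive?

k = 72423/117 = 619
First selection ≥ 60294: 7 + ⌈(60294−7)/619⌉·619 = 7 + 98×619 = 60669
Last selection ≤ 68763: 7 + ⌊(68763−7)/619⌋·619 = 7 + 111×619 = 68716
Count = 111 − 98 + 1 = 14

14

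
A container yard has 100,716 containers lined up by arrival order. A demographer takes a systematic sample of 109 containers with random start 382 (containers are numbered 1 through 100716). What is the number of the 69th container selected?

k = 100716/109 = 924
69th selection = r + (69−1)·k = 382 + 68×924 = 382 + 62832 = 63214

63214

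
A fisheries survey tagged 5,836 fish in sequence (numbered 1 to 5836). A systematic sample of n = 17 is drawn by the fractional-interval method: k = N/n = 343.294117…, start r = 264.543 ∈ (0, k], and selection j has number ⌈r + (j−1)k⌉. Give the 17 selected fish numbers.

j=1: r + 0k = 264.543 → ⌈·⌉ = 265
j=2: r + 1k = 607.837117… → ⌈·⌉ = 608
j=3: r + 2k = 951.131235… → ⌈·⌉ = 952
j=4: r + 3k = 1294.425352… → ⌈·⌉ = 1295
j=5: r + 4k = 1637.719470… → ⌈·⌉ = 1638
j=6: r + 5k = 1981.013588… → ⌈·⌉ = 1982
j=7: r + 6k = 2324.307705… → ⌈·⌉ = 2325
j=8: r + 7k = 2667.601823… → ⌈·⌉ = 2668
j=9: r + 8k = 3010.895941… → ⌈·⌉ = 3011
j=10: r + 9k = 3354.190058… → ⌈·⌉ = 3355
j=11: r + 10k = 3697.484176… → ⌈·⌉ = 3698
j=12: r + 11k = 4040.778294… → ⌈·⌉ = 4041
j=13: r + 12k = 4384.072411… → ⌈·⌉ = 4385
j=14: r + 13k = 4727.366529… → ⌈·⌉ = 4728
j=15: r + 14k = 5070.660647… → ⌈·⌉ = 5071
j=16: r + 15k = 5413.954764… → ⌈·⌉ = 5414
j=17: r + 16k = 5757.248882… → ⌈·⌉ = 5758

265, 608, 952, 1295, 1638, 1982, 2325, 2668, 3011, 3355, 3698, 4041, 4385, 4728, 5071, 5414, 5758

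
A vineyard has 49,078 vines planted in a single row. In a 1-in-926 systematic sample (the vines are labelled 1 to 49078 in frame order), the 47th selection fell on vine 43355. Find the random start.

759

k = 926
r = 43355 − (47−1)×926 = 43355 − 42596 = 759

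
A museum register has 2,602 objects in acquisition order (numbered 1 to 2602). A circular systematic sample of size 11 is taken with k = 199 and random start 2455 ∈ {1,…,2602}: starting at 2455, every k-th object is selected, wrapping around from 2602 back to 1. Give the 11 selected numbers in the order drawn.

2455, 52, 251, 450, 649, 848, 1047, 1246, 1445, 1644, 1843

Selection 1: 2455
Selection 2: 2455 + 199 = 2654 → 2654 − 2602 = 52
Selection 3: 52 + 199 = 251
Selection 4: 251 + 199 = 450
Selection 5: 450 + 199 = 649
Selection 6: 649 + 199 = 848
Selection 7: 848 + 199 = 1047
Selection 8: 1047 + 199 = 1246
Selection 9: 1246 + 199 = 1445
Selection 10: 1445 + 199 = 1644
Selection 11: 1644 + 199 = 1843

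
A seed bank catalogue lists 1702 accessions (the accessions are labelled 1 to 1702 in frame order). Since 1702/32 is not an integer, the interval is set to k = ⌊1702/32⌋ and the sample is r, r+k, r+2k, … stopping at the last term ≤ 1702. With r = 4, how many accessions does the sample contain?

33

k = ⌊1702/32⌋ = 53
Achieved size = ⌊(1702 − 4)/53⌋ + 1 = ⌊1698/53⌋ + 1 = 32 + 1 = 33
(last selection: 4 + 32×53 = 1700 ≤ 1702; next would be 1753 > 1702)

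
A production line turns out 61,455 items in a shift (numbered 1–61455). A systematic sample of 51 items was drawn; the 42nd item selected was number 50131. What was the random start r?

726

k = 61455/51 = 1205
r = 50131 − (42−1)×1205 = 50131 − 49405 = 726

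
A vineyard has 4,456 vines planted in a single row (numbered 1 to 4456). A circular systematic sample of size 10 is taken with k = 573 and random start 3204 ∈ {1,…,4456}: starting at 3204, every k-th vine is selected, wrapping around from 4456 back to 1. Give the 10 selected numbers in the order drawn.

Selection 1: 3204
Selection 2: 3204 + 573 = 3777
Selection 3: 3777 + 573 = 4350
Selection 4: 4350 + 573 = 4923 → 4923 − 4456 = 467
Selection 5: 467 + 573 = 1040
Selection 6: 1040 + 573 = 1613
Selection 7: 1613 + 573 = 2186
Selection 8: 2186 + 573 = 2759
Selection 9: 2759 + 573 = 3332
Selection 10: 3332 + 573 = 3905

3204, 3777, 4350, 467, 1040, 1613, 2186, 2759, 3332, 3905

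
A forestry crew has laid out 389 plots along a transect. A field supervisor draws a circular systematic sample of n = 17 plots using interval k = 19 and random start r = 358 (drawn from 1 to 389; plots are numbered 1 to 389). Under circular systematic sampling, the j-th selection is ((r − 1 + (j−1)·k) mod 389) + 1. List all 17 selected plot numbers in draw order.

Selection 1: 358
Selection 2: 358 + 19 = 377
Selection 3: 377 + 19 = 396 → 396 − 389 = 7
Selection 4: 7 + 19 = 26
Selection 5: 26 + 19 = 45
Selection 6: 45 + 19 = 64
Selection 7: 64 + 19 = 83
Selection 8: 83 + 19 = 102
Selection 9: 102 + 19 = 121
Selection 10: 121 + 19 = 140
Selection 11: 140 + 19 = 159
Selection 12: 159 + 19 = 178
Selection 13: 178 + 19 = 197
Selection 14: 197 + 19 = 216
Selection 15: 216 + 19 = 235
Selection 16: 235 + 19 = 254
Selection 17: 254 + 19 = 273

358, 377, 7, 26, 45, 64, 83, 102, 121, 140, 159, 178, 197, 216, 235, 254, 273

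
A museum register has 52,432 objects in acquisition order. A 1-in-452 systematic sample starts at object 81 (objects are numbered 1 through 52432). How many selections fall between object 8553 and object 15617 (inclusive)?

16

k = 452
First selection ≥ 8553: 81 + ⌈(8553−81)/452⌉·452 = 81 + 19×452 = 8669
Last selection ≤ 15617: 81 + ⌊(15617−81)/452⌋·452 = 81 + 34×452 = 15449
Count = 34 − 19 + 1 = 16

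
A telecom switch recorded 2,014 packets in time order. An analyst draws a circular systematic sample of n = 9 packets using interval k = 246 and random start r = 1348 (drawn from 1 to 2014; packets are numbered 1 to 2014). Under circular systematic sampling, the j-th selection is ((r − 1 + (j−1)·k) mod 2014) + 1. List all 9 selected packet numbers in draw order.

Selection 1: 1348
Selection 2: 1348 + 246 = 1594
Selection 3: 1594 + 246 = 1840
Selection 4: 1840 + 246 = 2086 → 2086 − 2014 = 72
Selection 5: 72 + 246 = 318
Selection 6: 318 + 246 = 564
Selection 7: 564 + 246 = 810
Selection 8: 810 + 246 = 1056
Selection 9: 1056 + 246 = 1302

1348, 1594, 1840, 72, 318, 564, 810, 1056, 1302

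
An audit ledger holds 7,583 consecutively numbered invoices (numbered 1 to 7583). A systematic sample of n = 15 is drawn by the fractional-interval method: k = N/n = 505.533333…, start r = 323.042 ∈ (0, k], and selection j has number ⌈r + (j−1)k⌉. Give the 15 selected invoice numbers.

j=1: r + 0k = 323.042 → ⌈·⌉ = 324
j=2: r + 1k = 828.575333… → ⌈·⌉ = 829
j=3: r + 2k = 1334.108666… → ⌈·⌉ = 1335
j=4: r + 3k = 1839.642 → ⌈·⌉ = 1840
j=5: r + 4k = 2345.175333… → ⌈·⌉ = 2346
j=6: r + 5k = 2850.708666… → ⌈·⌉ = 2851
j=7: r + 6k = 3356.242 → ⌈·⌉ = 3357
j=8: r + 7k = 3861.775333… → ⌈·⌉ = 3862
j=9: r + 8k = 4367.308666… → ⌈·⌉ = 4368
j=10: r + 9k = 4872.842 → ⌈·⌉ = 4873
j=11: r + 10k = 5378.375333… → ⌈·⌉ = 5379
j=12: r + 11k = 5883.908666… → ⌈·⌉ = 5884
j=13: r + 12k = 6389.442 → ⌈·⌉ = 6390
j=14: r + 13k = 6894.975333… → ⌈·⌉ = 6895
j=15: r + 14k = 7400.508666… → ⌈·⌉ = 7401

324, 829, 1335, 1840, 2346, 2851, 3357, 3862, 4368, 4873, 5379, 5884, 6390, 6895, 7401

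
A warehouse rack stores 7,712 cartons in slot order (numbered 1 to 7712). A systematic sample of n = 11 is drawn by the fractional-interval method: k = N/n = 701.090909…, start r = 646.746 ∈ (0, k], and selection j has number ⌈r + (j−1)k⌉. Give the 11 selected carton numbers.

647, 1348, 2049, 2751, 3452, 4153, 4854, 5555, 6256, 6957, 7658

j=1: r + 0k = 646.746 → ⌈·⌉ = 647
j=2: r + 1k = 1347.836909… → ⌈·⌉ = 1348
j=3: r + 2k = 2048.927818… → ⌈·⌉ = 2049
j=4: r + 3k = 2750.018727… → ⌈·⌉ = 2751
j=5: r + 4k = 3451.109636… → ⌈·⌉ = 3452
j=6: r + 5k = 4152.200545… → ⌈·⌉ = 4153
j=7: r + 6k = 4853.291454… → ⌈·⌉ = 4854
j=8: r + 7k = 5554.382363… → ⌈·⌉ = 5555
j=9: r + 8k = 6255.473272… → ⌈·⌉ = 6256
j=10: r + 9k = 6956.564181… → ⌈·⌉ = 6957
j=11: r + 10k = 7657.655090… → ⌈·⌉ = 7658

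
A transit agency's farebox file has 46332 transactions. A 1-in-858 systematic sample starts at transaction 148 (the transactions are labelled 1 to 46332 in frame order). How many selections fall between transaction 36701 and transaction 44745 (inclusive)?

k = 858
First selection ≥ 36701: 148 + ⌈(36701−148)/858⌉·858 = 148 + 43×858 = 37042
Last selection ≤ 44745: 148 + ⌊(44745−148)/858⌋·858 = 148 + 51×858 = 43906
Count = 51 − 43 + 1 = 9

9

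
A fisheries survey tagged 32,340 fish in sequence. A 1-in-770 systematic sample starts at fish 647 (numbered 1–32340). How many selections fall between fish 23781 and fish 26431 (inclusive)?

k = 770
First selection ≥ 23781: 647 + ⌈(23781−647)/770⌉·770 = 647 + 31×770 = 24517
Last selection ≤ 26431: 647 + ⌊(26431−647)/770⌋·770 = 647 + 33×770 = 26057
Count = 33 − 31 + 1 = 3

3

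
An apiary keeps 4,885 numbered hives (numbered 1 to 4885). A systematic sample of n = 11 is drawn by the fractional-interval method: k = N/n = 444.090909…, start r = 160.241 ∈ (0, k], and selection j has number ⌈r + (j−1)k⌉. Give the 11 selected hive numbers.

161, 605, 1049, 1493, 1937, 2381, 2825, 3269, 3713, 4158, 4602

j=1: r + 0k = 160.241 → ⌈·⌉ = 161
j=2: r + 1k = 604.331909… → ⌈·⌉ = 605
j=3: r + 2k = 1048.422818… → ⌈·⌉ = 1049
j=4: r + 3k = 1492.513727… → ⌈·⌉ = 1493
j=5: r + 4k = 1936.604636… → ⌈·⌉ = 1937
j=6: r + 5k = 2380.695545… → ⌈·⌉ = 2381
j=7: r + 6k = 2824.786454… → ⌈·⌉ = 2825
j=8: r + 7k = 3268.877363… → ⌈·⌉ = 3269
j=9: r + 8k = 3712.968272… → ⌈·⌉ = 3713
j=10: r + 9k = 4157.059181… → ⌈·⌉ = 4158
j=11: r + 10k = 4601.150090… → ⌈·⌉ = 4602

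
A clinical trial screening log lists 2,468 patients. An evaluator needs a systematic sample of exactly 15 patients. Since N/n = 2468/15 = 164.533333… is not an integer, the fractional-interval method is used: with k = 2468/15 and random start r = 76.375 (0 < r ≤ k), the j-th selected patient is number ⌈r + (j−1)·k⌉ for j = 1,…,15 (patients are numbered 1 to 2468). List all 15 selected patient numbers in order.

77, 241, 406, 570, 735, 900, 1064, 1229, 1393, 1558, 1722, 1887, 2051, 2216, 2380

j=1: r + 0k = 76.375 → ⌈·⌉ = 77
j=2: r + 1k = 240.908333… → ⌈·⌉ = 241
j=3: r + 2k = 405.441666… → ⌈·⌉ = 406
j=4: r + 3k = 569.975 → ⌈·⌉ = 570
j=5: r + 4k = 734.508333… → ⌈·⌉ = 735
j=6: r + 5k = 899.041666… → ⌈·⌉ = 900
j=7: r + 6k = 1063.575 → ⌈·⌉ = 1064
j=8: r + 7k = 1228.108333… → ⌈·⌉ = 1229
j=9: r + 8k = 1392.641666… → ⌈·⌉ = 1393
j=10: r + 9k = 1557.175 → ⌈·⌉ = 1558
j=11: r + 10k = 1721.708333… → ⌈·⌉ = 1722
j=12: r + 11k = 1886.241666… → ⌈·⌉ = 1887
j=13: r + 12k = 2050.775 → ⌈·⌉ = 2051
j=14: r + 13k = 2215.308333… → ⌈·⌉ = 2216
j=15: r + 14k = 2379.841666… → ⌈·⌉ = 2380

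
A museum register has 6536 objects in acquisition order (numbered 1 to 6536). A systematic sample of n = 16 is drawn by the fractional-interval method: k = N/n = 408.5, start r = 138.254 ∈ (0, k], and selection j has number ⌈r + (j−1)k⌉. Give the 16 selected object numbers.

j=1: r + 0k = 138.254 → ⌈·⌉ = 139
j=2: r + 1k = 546.754 → ⌈·⌉ = 547
j=3: r + 2k = 955.254 → ⌈·⌉ = 956
j=4: r + 3k = 1363.754 → ⌈·⌉ = 1364
j=5: r + 4k = 1772.254 → ⌈·⌉ = 1773
j=6: r + 5k = 2180.754 → ⌈·⌉ = 2181
j=7: r + 6k = 2589.254 → ⌈·⌉ = 2590
j=8: r + 7k = 2997.754 → ⌈·⌉ = 2998
j=9: r + 8k = 3406.254 → ⌈·⌉ = 3407
j=10: r + 9k = 3814.754 → ⌈·⌉ = 3815
j=11: r + 10k = 4223.254 → ⌈·⌉ = 4224
j=12: r + 11k = 4631.754 → ⌈·⌉ = 4632
j=13: r + 12k = 5040.254 → ⌈·⌉ = 5041
j=14: r + 13k = 5448.754 → ⌈·⌉ = 5449
j=15: r + 14k = 5857.254 → ⌈·⌉ = 5858
j=16: r + 15k = 6265.754 → ⌈·⌉ = 6266

139, 547, 956, 1364, 1773, 2181, 2590, 2998, 3407, 3815, 4224, 4632, 5041, 5449, 5858, 6266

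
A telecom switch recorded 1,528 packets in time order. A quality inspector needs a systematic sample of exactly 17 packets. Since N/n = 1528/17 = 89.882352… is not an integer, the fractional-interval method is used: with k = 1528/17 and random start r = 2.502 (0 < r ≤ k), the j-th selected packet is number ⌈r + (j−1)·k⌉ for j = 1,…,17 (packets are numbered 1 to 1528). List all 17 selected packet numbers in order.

3, 93, 183, 273, 363, 452, 542, 632, 722, 812, 902, 992, 1082, 1171, 1261, 1351, 1441

j=1: r + 0k = 2.502 → ⌈·⌉ = 3
j=2: r + 1k = 92.384352… → ⌈·⌉ = 93
j=3: r + 2k = 182.266705… → ⌈·⌉ = 183
j=4: r + 3k = 272.149058… → ⌈·⌉ = 273
j=5: r + 4k = 362.031411… → ⌈·⌉ = 363
j=6: r + 5k = 451.913764… → ⌈·⌉ = 452
j=7: r + 6k = 541.796117… → ⌈·⌉ = 542
j=8: r + 7k = 631.678470… → ⌈·⌉ = 632
j=9: r + 8k = 721.560823… → ⌈·⌉ = 722
j=10: r + 9k = 811.443176… → ⌈·⌉ = 812
j=11: r + 10k = 901.325529… → ⌈·⌉ = 902
j=12: r + 11k = 991.207882… → ⌈·⌉ = 992
j=13: r + 12k = 1081.090235… → ⌈·⌉ = 1082
j=14: r + 13k = 1170.972588… → ⌈·⌉ = 1171
j=15: r + 14k = 1260.854941… → ⌈·⌉ = 1261
j=16: r + 15k = 1350.737294… → ⌈·⌉ = 1351
j=17: r + 16k = 1440.619647… → ⌈·⌉ = 1441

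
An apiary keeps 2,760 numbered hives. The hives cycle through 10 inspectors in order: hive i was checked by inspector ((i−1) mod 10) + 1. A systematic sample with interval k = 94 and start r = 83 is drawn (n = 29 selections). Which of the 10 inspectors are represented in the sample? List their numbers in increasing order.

1, 3, 5, 7, 9

Consecutive selections differ by k = 94, so their inspector numbers differ by 94 mod 10 = 4.
gcd(94, 10) = 2, so the sample visits 10/2 = 5 distinct residues mod 10.
Start 83 is inspector 3; the inspectors hit are 1, 3, 5, 7, 9.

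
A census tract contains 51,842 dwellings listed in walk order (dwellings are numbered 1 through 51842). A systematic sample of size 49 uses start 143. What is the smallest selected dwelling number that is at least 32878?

32941

k = 51842/49 = 1058
Steps past start: ⌈(32878 − 143)/1058⌉ = ⌈32735/1058⌉ = 31
Selected dwelling: 143 + 31×1058 = 32941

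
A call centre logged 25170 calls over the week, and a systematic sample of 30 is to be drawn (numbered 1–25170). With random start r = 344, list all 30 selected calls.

344, 1183, 2022, 2861, 3700, 4539, 5378, 6217, 7056, 7895, 8734, 9573, 10412, 11251, 12090, 12929, 13768, 14607, 15446, 16285, 17124, 17963, 18802, 19641, 20480, 21319, 22158, 22997, 23836, 24675

k = N/n = 25170/30 = 839
call 1: 344
call 2: 344 + 839 = 1183
call 3: 1183 + 839 = 2022
call 4: 2022 + 839 = 2861
call 5: 2861 + 839 = 3700
call 6: 3700 + 839 = 4539
call 7: 4539 + 839 = 5378
call 8: 5378 + 839 = 6217
call 9: 6217 + 839 = 7056
call 10: 7056 + 839 = 7895
call 11: 7895 + 839 = 8734
call 12: 8734 + 839 = 9573
call 13: 9573 + 839 = 10412
call 14: 10412 + 839 = 11251
call 15: 11251 + 839 = 12090
call 16: 12090 + 839 = 12929
call 17: 12929 + 839 = 13768
call 18: 13768 + 839 = 14607
call 19: 14607 + 839 = 15446
call 20: 15446 + 839 = 16285
call 21: 16285 + 839 = 17124
call 22: 17124 + 839 = 17963
call 23: 17963 + 839 = 18802
call 24: 18802 + 839 = 19641
call 25: 19641 + 839 = 20480
call 26: 20480 + 839 = 21319
call 27: 21319 + 839 = 22158
call 28: 22158 + 839 = 22997
call 29: 22997 + 839 = 23836
call 30: 23836 + 839 = 24675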